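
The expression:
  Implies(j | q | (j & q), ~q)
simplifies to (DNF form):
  ~q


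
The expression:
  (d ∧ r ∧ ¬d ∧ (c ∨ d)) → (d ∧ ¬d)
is always true.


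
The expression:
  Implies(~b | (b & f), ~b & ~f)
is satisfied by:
  {f: False}


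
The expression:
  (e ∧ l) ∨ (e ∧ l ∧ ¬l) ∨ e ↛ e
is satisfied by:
  {e: True, l: True}


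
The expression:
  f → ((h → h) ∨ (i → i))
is always true.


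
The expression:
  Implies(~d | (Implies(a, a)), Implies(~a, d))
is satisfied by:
  {a: True, d: True}
  {a: True, d: False}
  {d: True, a: False}


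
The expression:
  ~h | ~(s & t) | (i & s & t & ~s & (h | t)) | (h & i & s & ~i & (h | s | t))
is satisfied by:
  {s: False, t: False, h: False}
  {h: True, s: False, t: False}
  {t: True, s: False, h: False}
  {h: True, t: True, s: False}
  {s: True, h: False, t: False}
  {h: True, s: True, t: False}
  {t: True, s: True, h: False}


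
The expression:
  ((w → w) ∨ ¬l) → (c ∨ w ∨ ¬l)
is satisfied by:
  {c: True, w: True, l: False}
  {c: True, l: False, w: False}
  {w: True, l: False, c: False}
  {w: False, l: False, c: False}
  {c: True, w: True, l: True}
  {c: True, l: True, w: False}
  {w: True, l: True, c: False}


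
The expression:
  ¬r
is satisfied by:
  {r: False}


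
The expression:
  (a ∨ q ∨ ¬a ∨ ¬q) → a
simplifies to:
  a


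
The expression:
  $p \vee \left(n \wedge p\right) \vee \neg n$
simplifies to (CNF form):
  $p \vee \neg n$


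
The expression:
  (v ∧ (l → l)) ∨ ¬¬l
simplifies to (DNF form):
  l ∨ v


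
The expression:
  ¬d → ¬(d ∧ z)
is always true.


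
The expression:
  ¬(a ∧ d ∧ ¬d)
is always true.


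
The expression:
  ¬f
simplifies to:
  ¬f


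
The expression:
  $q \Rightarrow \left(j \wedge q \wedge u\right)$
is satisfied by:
  {u: True, j: True, q: False}
  {u: True, j: False, q: False}
  {j: True, u: False, q: False}
  {u: False, j: False, q: False}
  {q: True, u: True, j: True}


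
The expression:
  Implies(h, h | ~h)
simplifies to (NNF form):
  True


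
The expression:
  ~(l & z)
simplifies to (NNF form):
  ~l | ~z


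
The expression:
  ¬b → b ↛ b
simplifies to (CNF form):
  b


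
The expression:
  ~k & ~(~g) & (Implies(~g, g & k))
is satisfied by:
  {g: True, k: False}


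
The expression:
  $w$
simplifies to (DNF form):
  $w$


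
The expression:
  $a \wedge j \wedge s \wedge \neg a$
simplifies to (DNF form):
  $\text{False}$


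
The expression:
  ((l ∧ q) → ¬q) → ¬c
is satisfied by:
  {l: True, q: True, c: False}
  {l: True, q: False, c: False}
  {q: True, l: False, c: False}
  {l: False, q: False, c: False}
  {l: True, c: True, q: True}


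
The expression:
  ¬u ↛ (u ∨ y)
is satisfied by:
  {u: False, y: False}


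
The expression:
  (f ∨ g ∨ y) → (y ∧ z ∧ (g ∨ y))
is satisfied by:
  {y: True, z: True, f: False, g: False}
  {y: True, g: True, z: True, f: False}
  {y: True, z: True, f: True, g: False}
  {y: True, g: True, z: True, f: True}
  {z: True, g: False, f: False, y: False}
  {g: False, f: False, z: False, y: False}


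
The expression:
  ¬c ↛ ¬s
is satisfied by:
  {s: True, c: False}


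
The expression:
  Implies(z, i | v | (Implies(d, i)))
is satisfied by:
  {i: True, v: True, z: False, d: False}
  {i: True, v: False, z: False, d: False}
  {v: True, i: False, z: False, d: False}
  {i: False, v: False, z: False, d: False}
  {i: True, d: True, v: True, z: False}
  {i: True, d: True, v: False, z: False}
  {d: True, v: True, i: False, z: False}
  {d: True, i: False, v: False, z: False}
  {i: True, z: True, v: True, d: False}
  {i: True, z: True, v: False, d: False}
  {z: True, v: True, i: False, d: False}
  {z: True, i: False, v: False, d: False}
  {d: True, z: True, i: True, v: True}
  {d: True, z: True, i: True, v: False}
  {d: True, z: True, v: True, i: False}


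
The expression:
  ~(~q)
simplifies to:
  q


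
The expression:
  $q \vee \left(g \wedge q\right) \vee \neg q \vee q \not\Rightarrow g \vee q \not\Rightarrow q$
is always true.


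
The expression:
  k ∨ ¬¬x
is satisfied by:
  {x: True, k: True}
  {x: True, k: False}
  {k: True, x: False}


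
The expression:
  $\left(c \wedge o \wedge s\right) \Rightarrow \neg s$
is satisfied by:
  {s: False, c: False, o: False}
  {o: True, s: False, c: False}
  {c: True, s: False, o: False}
  {o: True, c: True, s: False}
  {s: True, o: False, c: False}
  {o: True, s: True, c: False}
  {c: True, s: True, o: False}


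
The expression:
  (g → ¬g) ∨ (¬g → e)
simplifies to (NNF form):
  True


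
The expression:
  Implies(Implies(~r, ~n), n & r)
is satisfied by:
  {n: True}


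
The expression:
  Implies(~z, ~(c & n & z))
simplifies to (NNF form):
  True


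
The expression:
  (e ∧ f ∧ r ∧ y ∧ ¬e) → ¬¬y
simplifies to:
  True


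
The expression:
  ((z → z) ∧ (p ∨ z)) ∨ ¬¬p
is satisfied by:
  {z: True, p: True}
  {z: True, p: False}
  {p: True, z: False}


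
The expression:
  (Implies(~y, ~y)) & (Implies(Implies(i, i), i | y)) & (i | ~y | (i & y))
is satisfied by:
  {i: True}


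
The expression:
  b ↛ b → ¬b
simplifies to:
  True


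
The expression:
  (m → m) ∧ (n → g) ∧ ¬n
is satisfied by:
  {n: False}


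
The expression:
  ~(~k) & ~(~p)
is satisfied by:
  {p: True, k: True}


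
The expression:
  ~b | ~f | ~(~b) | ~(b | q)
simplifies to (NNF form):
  True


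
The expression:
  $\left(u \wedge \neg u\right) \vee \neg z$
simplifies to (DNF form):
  $\neg z$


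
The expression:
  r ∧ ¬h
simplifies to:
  r ∧ ¬h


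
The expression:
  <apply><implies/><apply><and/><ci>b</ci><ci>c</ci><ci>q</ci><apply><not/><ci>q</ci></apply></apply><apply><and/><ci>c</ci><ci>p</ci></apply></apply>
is always true.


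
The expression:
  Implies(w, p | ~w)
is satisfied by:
  {p: True, w: False}
  {w: False, p: False}
  {w: True, p: True}


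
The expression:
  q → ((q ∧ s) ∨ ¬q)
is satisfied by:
  {s: True, q: False}
  {q: False, s: False}
  {q: True, s: True}


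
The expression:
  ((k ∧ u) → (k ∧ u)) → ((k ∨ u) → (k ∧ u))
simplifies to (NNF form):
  (k ∧ u) ∨ (¬k ∧ ¬u)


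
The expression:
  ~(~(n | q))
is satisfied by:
  {n: True, q: True}
  {n: True, q: False}
  {q: True, n: False}


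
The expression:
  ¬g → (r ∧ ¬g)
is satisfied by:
  {r: True, g: True}
  {r: True, g: False}
  {g: True, r: False}


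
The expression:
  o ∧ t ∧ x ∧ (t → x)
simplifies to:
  o ∧ t ∧ x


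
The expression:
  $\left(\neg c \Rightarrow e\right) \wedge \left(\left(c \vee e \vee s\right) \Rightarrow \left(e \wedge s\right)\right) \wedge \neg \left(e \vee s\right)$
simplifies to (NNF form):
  $\text{False}$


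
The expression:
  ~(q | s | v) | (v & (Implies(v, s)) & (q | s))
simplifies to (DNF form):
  (s & v) | (s & ~s) | (s & v & ~q) | (s & v & ~v) | (s & ~q & ~s) | (s & ~s & ~v) | (v & ~q & ~v) | (~q & ~s & ~v)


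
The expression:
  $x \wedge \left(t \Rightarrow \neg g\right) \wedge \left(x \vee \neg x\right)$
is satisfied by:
  {x: True, g: False, t: False}
  {t: True, x: True, g: False}
  {g: True, x: True, t: False}


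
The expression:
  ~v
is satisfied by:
  {v: False}


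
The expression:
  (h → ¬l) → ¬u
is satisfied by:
  {l: True, h: True, u: False}
  {l: True, h: False, u: False}
  {h: True, l: False, u: False}
  {l: False, h: False, u: False}
  {l: True, u: True, h: True}


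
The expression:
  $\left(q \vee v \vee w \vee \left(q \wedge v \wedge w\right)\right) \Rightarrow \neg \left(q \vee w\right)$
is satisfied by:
  {q: False, w: False}


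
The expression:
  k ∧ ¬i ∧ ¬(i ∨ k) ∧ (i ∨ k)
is never true.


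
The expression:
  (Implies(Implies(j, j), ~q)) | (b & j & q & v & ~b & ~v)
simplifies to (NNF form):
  ~q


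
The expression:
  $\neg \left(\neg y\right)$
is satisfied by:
  {y: True}


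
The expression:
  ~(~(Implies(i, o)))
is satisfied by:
  {o: True, i: False}
  {i: False, o: False}
  {i: True, o: True}


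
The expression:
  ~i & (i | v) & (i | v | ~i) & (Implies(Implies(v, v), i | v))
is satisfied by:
  {v: True, i: False}


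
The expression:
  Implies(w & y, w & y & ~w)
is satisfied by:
  {w: False, y: False}
  {y: True, w: False}
  {w: True, y: False}


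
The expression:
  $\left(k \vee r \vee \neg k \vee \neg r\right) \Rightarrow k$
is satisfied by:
  {k: True}


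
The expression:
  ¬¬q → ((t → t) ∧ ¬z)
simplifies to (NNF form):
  ¬q ∨ ¬z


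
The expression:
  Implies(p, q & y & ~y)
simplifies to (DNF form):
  ~p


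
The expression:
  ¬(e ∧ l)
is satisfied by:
  {l: False, e: False}
  {e: True, l: False}
  {l: True, e: False}


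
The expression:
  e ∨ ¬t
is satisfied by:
  {e: True, t: False}
  {t: False, e: False}
  {t: True, e: True}


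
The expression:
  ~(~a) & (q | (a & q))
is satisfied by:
  {a: True, q: True}


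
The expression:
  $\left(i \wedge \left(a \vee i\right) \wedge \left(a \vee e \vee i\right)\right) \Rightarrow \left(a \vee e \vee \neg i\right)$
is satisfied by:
  {a: True, e: True, i: False}
  {a: True, e: False, i: False}
  {e: True, a: False, i: False}
  {a: False, e: False, i: False}
  {a: True, i: True, e: True}
  {a: True, i: True, e: False}
  {i: True, e: True, a: False}


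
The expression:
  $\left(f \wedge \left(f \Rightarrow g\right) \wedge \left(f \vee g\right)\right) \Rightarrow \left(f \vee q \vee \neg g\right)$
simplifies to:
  $\text{True}$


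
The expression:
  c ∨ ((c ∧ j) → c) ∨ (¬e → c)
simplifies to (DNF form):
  True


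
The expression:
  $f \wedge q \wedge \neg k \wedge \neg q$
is never true.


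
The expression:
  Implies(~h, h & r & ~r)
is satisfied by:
  {h: True}


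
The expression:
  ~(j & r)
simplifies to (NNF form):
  ~j | ~r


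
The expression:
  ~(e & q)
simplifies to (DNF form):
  ~e | ~q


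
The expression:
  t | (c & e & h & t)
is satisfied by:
  {t: True}


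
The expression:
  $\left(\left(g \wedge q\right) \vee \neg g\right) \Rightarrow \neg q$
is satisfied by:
  {q: False}


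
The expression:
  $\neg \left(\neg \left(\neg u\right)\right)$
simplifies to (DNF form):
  $\neg u$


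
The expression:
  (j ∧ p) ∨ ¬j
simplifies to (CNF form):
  p ∨ ¬j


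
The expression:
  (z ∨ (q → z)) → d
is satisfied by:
  {d: True, q: True, z: False}
  {d: True, q: False, z: False}
  {d: True, z: True, q: True}
  {d: True, z: True, q: False}
  {q: True, z: False, d: False}


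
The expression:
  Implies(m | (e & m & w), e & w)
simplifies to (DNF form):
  ~m | (e & w)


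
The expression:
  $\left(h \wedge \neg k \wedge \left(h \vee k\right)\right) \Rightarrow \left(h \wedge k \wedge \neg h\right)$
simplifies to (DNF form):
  $k \vee \neg h$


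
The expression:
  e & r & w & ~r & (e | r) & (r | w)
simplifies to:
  False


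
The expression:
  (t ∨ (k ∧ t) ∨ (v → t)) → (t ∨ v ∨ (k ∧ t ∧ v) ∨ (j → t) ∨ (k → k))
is always true.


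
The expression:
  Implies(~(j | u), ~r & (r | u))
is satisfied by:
  {u: True, j: True}
  {u: True, j: False}
  {j: True, u: False}


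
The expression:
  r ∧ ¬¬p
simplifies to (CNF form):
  p ∧ r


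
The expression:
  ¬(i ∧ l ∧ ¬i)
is always true.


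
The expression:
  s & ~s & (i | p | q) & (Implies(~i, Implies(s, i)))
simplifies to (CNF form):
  False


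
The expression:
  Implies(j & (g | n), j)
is always true.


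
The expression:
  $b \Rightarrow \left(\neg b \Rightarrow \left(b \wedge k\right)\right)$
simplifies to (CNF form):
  $\text{True}$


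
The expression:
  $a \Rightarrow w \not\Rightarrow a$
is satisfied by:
  {a: False}


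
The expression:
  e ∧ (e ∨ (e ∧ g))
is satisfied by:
  {e: True}


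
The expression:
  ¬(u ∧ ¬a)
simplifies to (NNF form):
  a ∨ ¬u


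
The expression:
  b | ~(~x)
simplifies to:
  b | x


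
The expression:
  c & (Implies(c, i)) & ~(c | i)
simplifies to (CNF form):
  False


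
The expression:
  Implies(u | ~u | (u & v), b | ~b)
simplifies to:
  True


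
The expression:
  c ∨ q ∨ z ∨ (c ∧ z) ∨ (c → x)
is always true.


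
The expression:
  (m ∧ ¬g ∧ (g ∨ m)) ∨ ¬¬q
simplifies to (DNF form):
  q ∨ (m ∧ ¬g)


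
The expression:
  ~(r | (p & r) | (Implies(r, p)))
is never true.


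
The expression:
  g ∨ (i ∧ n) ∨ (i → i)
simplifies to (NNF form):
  True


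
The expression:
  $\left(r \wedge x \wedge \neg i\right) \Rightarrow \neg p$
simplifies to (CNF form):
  $i \vee \neg p \vee \neg r \vee \neg x$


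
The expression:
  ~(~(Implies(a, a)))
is always true.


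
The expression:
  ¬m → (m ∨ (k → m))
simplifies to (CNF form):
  m ∨ ¬k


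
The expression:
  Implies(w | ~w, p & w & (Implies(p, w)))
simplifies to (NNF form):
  p & w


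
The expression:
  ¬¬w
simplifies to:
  w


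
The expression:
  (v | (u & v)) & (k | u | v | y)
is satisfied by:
  {v: True}


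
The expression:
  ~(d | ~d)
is never true.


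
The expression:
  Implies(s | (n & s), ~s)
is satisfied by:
  {s: False}


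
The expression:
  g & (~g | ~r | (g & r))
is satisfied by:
  {g: True}


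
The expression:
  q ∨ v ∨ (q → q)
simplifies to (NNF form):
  True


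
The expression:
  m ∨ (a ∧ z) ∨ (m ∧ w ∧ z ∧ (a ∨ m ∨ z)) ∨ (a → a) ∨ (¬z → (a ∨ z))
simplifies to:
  True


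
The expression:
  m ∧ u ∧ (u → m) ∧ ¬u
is never true.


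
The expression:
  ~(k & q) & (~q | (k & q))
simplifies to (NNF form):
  ~q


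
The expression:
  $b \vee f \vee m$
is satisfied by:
  {b: True, m: True, f: True}
  {b: True, m: True, f: False}
  {b: True, f: True, m: False}
  {b: True, f: False, m: False}
  {m: True, f: True, b: False}
  {m: True, f: False, b: False}
  {f: True, m: False, b: False}


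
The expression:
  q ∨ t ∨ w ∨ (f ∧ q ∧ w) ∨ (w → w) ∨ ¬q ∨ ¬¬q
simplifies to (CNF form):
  True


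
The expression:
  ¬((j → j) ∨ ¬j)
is never true.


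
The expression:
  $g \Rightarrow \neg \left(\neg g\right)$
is always true.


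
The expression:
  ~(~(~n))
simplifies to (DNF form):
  ~n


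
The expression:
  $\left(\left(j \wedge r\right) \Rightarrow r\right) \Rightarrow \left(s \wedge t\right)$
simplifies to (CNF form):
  $s \wedge t$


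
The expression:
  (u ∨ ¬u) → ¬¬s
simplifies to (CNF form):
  s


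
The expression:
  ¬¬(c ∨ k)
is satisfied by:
  {k: True, c: True}
  {k: True, c: False}
  {c: True, k: False}


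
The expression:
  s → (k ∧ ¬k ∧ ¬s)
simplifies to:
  ¬s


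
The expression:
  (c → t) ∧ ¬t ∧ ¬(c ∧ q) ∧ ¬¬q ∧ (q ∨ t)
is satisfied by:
  {q: True, t: False, c: False}


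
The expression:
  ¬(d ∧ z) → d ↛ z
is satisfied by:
  {d: True}


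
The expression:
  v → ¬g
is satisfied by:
  {g: False, v: False}
  {v: True, g: False}
  {g: True, v: False}


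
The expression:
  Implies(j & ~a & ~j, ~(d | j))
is always true.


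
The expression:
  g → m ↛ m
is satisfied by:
  {g: False}


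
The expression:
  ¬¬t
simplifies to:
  t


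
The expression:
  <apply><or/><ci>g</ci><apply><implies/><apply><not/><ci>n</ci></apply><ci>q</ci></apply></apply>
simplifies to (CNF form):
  <apply><or/><ci>g</ci><ci>n</ci><ci>q</ci></apply>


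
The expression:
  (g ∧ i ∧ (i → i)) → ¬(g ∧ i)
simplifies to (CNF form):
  ¬g ∨ ¬i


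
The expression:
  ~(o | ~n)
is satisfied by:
  {n: True, o: False}


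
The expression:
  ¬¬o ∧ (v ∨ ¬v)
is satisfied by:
  {o: True}


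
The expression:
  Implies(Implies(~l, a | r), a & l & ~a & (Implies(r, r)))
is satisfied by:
  {r: False, l: False, a: False}


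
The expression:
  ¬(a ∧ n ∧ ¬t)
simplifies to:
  t ∨ ¬a ∨ ¬n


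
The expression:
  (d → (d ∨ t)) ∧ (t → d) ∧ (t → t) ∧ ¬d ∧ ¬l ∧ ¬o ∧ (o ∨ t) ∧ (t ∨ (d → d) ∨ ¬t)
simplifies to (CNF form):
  False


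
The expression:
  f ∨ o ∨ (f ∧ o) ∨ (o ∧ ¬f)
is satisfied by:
  {o: True, f: True}
  {o: True, f: False}
  {f: True, o: False}


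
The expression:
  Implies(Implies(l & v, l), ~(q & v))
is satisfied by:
  {v: False, q: False}
  {q: True, v: False}
  {v: True, q: False}


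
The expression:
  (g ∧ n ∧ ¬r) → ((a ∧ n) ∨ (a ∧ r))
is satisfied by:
  {r: True, a: True, g: False, n: False}
  {r: True, g: False, n: False, a: False}
  {a: True, g: False, n: False, r: False}
  {a: False, g: False, n: False, r: False}
  {r: True, n: True, a: True, g: False}
  {r: True, n: True, a: False, g: False}
  {n: True, a: True, r: False, g: False}
  {n: True, r: False, g: False, a: False}
  {a: True, r: True, g: True, n: False}
  {r: True, g: True, a: False, n: False}
  {a: True, g: True, r: False, n: False}
  {g: True, r: False, n: False, a: False}
  {r: True, n: True, g: True, a: True}
  {r: True, n: True, g: True, a: False}
  {n: True, g: True, a: True, r: False}


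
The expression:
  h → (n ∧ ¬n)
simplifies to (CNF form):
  ¬h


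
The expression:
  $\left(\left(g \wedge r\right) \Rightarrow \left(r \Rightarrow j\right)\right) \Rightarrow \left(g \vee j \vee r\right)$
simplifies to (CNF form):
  $g \vee j \vee r$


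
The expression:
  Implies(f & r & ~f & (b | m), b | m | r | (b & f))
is always true.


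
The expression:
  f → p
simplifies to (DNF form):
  p ∨ ¬f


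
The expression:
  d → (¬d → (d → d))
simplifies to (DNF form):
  True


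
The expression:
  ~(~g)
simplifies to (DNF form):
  g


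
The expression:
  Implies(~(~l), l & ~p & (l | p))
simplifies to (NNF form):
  ~l | ~p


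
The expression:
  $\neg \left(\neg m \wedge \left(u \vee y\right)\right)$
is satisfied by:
  {m: True, u: False, y: False}
  {y: True, m: True, u: False}
  {m: True, u: True, y: False}
  {y: True, m: True, u: True}
  {y: False, u: False, m: False}


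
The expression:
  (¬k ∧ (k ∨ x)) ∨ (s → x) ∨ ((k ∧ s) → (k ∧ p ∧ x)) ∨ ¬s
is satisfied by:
  {x: True, s: False, k: False}
  {s: False, k: False, x: False}
  {x: True, k: True, s: False}
  {k: True, s: False, x: False}
  {x: True, s: True, k: False}
  {s: True, x: False, k: False}
  {x: True, k: True, s: True}


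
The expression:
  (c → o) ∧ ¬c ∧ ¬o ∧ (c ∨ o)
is never true.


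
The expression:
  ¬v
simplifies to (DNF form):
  ¬v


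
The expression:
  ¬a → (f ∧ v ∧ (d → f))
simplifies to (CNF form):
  (a ∨ f) ∧ (a ∨ v)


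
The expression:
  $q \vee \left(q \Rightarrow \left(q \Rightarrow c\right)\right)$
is always true.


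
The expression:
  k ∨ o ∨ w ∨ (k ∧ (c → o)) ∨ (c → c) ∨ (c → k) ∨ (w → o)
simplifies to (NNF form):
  True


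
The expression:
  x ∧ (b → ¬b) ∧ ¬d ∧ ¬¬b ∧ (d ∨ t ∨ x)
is never true.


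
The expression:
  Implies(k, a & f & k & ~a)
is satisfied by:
  {k: False}


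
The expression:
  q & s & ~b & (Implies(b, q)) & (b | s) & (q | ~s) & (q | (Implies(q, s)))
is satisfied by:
  {s: True, q: True, b: False}


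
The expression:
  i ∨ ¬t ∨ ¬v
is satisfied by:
  {i: True, v: False, t: False}
  {v: False, t: False, i: False}
  {i: True, t: True, v: False}
  {t: True, v: False, i: False}
  {i: True, v: True, t: False}
  {v: True, i: False, t: False}
  {i: True, t: True, v: True}


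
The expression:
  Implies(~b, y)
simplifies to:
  b | y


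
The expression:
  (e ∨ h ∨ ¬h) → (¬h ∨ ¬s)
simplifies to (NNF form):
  ¬h ∨ ¬s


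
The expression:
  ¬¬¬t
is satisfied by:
  {t: False}


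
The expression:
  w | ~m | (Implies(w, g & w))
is always true.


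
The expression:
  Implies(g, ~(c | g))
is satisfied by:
  {g: False}


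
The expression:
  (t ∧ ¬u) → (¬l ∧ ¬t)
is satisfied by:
  {u: True, t: False}
  {t: False, u: False}
  {t: True, u: True}


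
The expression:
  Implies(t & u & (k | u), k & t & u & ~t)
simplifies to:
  ~t | ~u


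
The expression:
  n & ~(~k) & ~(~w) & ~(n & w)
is never true.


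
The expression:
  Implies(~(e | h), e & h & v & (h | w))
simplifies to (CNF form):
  e | h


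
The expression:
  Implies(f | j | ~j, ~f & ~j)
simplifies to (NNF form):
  ~f & ~j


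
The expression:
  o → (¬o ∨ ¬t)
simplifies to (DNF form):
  ¬o ∨ ¬t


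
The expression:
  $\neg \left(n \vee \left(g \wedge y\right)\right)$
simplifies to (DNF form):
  $\left(\neg g \wedge \neg n\right) \vee \left(\neg n \wedge \neg y\right)$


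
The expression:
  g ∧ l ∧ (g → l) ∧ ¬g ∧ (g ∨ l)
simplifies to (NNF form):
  False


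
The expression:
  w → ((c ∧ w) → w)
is always true.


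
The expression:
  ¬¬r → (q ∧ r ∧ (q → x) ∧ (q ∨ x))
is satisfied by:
  {q: True, x: True, r: False}
  {q: True, x: False, r: False}
  {x: True, q: False, r: False}
  {q: False, x: False, r: False}
  {r: True, q: True, x: True}


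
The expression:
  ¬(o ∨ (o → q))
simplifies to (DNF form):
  False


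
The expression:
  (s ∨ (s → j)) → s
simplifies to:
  s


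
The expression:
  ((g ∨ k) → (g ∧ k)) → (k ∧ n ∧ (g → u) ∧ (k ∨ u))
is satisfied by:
  {n: True, k: True, u: True, g: False}
  {n: True, k: True, u: False, g: False}
  {k: True, u: True, g: False, n: False}
  {k: True, u: False, g: False, n: False}
  {n: True, k: True, g: True, u: True}
  {n: True, g: True, u: True, k: False}
  {n: True, g: True, u: False, k: False}
  {g: True, u: True, k: False, n: False}
  {g: True, k: False, u: False, n: False}


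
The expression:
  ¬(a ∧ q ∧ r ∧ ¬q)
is always true.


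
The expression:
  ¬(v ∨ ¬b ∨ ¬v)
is never true.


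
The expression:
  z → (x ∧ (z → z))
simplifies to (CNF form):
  x ∨ ¬z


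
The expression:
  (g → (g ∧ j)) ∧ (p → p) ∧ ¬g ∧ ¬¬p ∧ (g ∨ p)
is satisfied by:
  {p: True, g: False}


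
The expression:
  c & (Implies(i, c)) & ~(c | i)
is never true.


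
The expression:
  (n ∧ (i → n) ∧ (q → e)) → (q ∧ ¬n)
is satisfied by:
  {q: True, e: False, n: False}
  {e: False, n: False, q: False}
  {q: True, e: True, n: False}
  {e: True, q: False, n: False}
  {n: True, q: True, e: False}


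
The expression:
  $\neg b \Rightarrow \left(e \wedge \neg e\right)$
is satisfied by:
  {b: True}


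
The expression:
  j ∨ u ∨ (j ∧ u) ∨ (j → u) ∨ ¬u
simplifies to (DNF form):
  True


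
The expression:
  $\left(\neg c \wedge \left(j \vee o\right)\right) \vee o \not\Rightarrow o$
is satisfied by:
  {o: True, j: True, c: False}
  {o: True, j: False, c: False}
  {j: True, o: False, c: False}


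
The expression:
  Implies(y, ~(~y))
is always true.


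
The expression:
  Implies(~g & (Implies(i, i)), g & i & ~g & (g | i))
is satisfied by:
  {g: True}


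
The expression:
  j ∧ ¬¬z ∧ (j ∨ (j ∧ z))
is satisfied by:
  {z: True, j: True}


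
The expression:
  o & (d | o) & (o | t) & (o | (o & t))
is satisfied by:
  {o: True}


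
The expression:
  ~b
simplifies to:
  ~b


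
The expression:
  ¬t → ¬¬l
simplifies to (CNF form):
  l ∨ t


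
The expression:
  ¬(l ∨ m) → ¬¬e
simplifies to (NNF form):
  e ∨ l ∨ m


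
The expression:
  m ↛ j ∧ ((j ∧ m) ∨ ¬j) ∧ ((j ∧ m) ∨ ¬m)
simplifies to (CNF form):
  False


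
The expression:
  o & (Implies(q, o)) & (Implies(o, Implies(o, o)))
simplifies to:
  o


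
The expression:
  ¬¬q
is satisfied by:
  {q: True}


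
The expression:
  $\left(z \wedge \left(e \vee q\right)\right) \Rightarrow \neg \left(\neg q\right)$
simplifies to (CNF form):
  $q \vee \neg e \vee \neg z$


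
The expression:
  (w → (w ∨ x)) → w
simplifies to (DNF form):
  w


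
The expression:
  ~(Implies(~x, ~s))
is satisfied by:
  {s: True, x: False}


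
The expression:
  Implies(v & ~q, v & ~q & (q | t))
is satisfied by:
  {t: True, q: True, v: False}
  {t: True, v: False, q: False}
  {q: True, v: False, t: False}
  {q: False, v: False, t: False}
  {t: True, q: True, v: True}
  {t: True, v: True, q: False}
  {q: True, v: True, t: False}


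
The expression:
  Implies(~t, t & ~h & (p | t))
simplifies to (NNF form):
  t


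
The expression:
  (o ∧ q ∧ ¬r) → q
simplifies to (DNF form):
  True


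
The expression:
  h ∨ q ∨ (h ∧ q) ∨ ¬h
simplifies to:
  True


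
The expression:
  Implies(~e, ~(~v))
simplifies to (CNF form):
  e | v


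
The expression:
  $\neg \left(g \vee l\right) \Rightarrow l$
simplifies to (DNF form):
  $g \vee l$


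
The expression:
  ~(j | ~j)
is never true.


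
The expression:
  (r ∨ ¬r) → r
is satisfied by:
  {r: True}


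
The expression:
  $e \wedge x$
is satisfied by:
  {e: True, x: True}


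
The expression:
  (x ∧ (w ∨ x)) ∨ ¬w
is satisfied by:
  {x: True, w: False}
  {w: False, x: False}
  {w: True, x: True}


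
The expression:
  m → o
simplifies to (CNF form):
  o ∨ ¬m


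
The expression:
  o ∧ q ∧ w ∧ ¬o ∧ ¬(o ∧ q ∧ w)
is never true.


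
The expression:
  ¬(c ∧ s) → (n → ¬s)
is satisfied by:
  {c: True, s: False, n: False}
  {s: False, n: False, c: False}
  {n: True, c: True, s: False}
  {n: True, s: False, c: False}
  {c: True, s: True, n: False}
  {s: True, c: False, n: False}
  {n: True, s: True, c: True}


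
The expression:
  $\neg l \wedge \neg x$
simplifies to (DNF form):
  $\neg l \wedge \neg x$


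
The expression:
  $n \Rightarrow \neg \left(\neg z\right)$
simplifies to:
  $z \vee \neg n$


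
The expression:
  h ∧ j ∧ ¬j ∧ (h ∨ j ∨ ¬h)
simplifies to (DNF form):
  False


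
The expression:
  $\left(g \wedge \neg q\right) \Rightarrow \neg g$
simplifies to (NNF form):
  $q \vee \neg g$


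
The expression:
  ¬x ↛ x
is always true.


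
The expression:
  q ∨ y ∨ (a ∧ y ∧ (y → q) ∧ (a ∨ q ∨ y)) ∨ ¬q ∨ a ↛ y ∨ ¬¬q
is always true.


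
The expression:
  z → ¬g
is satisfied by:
  {g: False, z: False}
  {z: True, g: False}
  {g: True, z: False}


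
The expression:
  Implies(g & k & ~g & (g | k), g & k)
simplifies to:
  True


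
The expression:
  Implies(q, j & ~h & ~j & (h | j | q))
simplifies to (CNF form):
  ~q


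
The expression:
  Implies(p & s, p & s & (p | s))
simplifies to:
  True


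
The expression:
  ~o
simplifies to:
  ~o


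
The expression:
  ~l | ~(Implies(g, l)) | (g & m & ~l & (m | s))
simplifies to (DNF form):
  ~l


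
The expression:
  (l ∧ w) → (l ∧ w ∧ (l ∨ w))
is always true.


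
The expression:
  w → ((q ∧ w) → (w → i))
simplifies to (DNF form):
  i ∨ ¬q ∨ ¬w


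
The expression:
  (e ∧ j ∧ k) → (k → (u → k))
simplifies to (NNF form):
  True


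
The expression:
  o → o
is always true.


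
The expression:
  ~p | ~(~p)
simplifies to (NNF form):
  True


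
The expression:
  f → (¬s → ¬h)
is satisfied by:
  {s: True, h: False, f: False}
  {h: False, f: False, s: False}
  {f: True, s: True, h: False}
  {f: True, h: False, s: False}
  {s: True, h: True, f: False}
  {h: True, s: False, f: False}
  {f: True, h: True, s: True}


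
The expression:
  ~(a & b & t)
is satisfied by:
  {t: False, a: False, b: False}
  {b: True, t: False, a: False}
  {a: True, t: False, b: False}
  {b: True, a: True, t: False}
  {t: True, b: False, a: False}
  {b: True, t: True, a: False}
  {a: True, t: True, b: False}


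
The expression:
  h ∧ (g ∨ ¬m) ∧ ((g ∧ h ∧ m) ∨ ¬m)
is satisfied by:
  {h: True, g: True, m: False}
  {h: True, m: False, g: False}
  {h: True, g: True, m: True}


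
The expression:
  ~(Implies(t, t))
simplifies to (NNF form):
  False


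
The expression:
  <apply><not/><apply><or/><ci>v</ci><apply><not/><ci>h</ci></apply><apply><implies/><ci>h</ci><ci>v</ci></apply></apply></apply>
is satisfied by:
  {h: True, v: False}


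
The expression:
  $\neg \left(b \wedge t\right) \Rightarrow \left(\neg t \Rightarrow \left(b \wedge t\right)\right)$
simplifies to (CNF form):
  $t$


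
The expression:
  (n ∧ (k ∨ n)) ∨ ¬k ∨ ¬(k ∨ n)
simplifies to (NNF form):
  n ∨ ¬k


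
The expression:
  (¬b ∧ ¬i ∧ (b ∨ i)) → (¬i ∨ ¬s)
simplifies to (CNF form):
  True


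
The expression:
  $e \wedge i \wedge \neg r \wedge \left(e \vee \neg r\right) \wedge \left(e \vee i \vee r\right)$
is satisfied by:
  {i: True, e: True, r: False}


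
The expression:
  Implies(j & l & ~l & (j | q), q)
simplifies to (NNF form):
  True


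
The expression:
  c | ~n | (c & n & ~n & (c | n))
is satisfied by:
  {c: True, n: False}
  {n: False, c: False}
  {n: True, c: True}


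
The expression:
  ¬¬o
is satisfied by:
  {o: True}


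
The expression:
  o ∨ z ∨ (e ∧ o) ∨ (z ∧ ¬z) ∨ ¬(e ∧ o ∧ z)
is always true.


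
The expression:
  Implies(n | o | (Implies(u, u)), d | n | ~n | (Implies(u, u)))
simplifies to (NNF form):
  True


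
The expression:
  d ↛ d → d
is always true.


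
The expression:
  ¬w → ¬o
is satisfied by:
  {w: True, o: False}
  {o: False, w: False}
  {o: True, w: True}


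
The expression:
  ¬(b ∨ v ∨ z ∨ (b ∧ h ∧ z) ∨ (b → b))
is never true.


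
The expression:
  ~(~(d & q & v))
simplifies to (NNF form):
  d & q & v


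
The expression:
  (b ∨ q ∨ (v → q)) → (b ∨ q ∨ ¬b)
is always true.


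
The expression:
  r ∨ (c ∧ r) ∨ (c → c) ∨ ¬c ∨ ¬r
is always true.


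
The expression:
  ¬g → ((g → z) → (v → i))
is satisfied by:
  {i: True, g: True, v: False}
  {i: True, v: False, g: False}
  {g: True, v: False, i: False}
  {g: False, v: False, i: False}
  {i: True, g: True, v: True}
  {i: True, v: True, g: False}
  {g: True, v: True, i: False}


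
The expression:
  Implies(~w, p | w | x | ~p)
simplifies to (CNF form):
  True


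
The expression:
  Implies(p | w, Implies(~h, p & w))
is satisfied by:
  {h: True, w: False, p: False}
  {h: True, p: True, w: False}
  {h: True, w: True, p: False}
  {h: True, p: True, w: True}
  {p: False, w: False, h: False}
  {p: True, w: True, h: False}


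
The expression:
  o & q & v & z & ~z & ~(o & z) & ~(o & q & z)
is never true.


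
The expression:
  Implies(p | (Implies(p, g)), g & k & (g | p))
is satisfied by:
  {g: True, k: True}


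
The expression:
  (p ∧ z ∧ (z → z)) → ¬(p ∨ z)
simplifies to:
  ¬p ∨ ¬z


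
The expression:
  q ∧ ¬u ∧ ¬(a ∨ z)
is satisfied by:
  {q: True, u: False, z: False, a: False}


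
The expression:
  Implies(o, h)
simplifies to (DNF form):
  h | ~o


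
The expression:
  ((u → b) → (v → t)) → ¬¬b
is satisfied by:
  {b: True, v: True, t: False, u: False}
  {b: True, t: False, u: False, v: False}
  {b: True, v: True, u: True, t: False}
  {b: True, u: True, t: False, v: False}
  {b: True, v: True, t: True, u: False}
  {b: True, t: True, u: False, v: False}
  {b: True, v: True, u: True, t: True}
  {b: True, u: True, t: True, v: False}
  {v: True, t: False, u: False, b: False}


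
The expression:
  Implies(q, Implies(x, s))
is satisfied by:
  {s: True, q: False, x: False}
  {s: False, q: False, x: False}
  {x: True, s: True, q: False}
  {x: True, s: False, q: False}
  {q: True, s: True, x: False}
  {q: True, s: False, x: False}
  {q: True, x: True, s: True}


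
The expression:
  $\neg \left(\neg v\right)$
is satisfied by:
  {v: True}


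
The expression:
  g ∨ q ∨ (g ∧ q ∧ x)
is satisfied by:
  {q: True, g: True}
  {q: True, g: False}
  {g: True, q: False}


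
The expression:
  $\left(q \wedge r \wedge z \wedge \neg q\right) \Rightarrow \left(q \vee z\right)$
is always true.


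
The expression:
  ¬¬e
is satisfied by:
  {e: True}


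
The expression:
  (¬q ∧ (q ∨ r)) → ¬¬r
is always true.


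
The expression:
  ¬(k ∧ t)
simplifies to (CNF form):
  ¬k ∨ ¬t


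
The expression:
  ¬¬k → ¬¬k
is always true.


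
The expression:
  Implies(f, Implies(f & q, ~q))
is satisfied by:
  {q: False, f: False}
  {f: True, q: False}
  {q: True, f: False}


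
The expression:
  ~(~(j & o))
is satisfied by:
  {j: True, o: True}


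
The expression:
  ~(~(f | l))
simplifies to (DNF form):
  f | l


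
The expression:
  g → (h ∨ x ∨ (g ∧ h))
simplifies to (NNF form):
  h ∨ x ∨ ¬g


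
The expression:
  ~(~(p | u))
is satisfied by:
  {u: True, p: True}
  {u: True, p: False}
  {p: True, u: False}


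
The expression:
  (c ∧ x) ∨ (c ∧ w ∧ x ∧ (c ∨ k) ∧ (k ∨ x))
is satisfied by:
  {c: True, x: True}


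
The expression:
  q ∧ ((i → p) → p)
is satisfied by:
  {i: True, p: True, q: True}
  {i: True, q: True, p: False}
  {p: True, q: True, i: False}


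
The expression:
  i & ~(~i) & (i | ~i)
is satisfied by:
  {i: True}


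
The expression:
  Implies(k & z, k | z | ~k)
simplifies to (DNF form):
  True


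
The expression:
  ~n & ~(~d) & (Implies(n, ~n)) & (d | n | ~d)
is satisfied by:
  {d: True, n: False}


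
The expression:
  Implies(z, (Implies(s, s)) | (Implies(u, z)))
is always true.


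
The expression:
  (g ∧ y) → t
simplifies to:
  t ∨ ¬g ∨ ¬y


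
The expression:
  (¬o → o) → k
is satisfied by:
  {k: True, o: False}
  {o: False, k: False}
  {o: True, k: True}


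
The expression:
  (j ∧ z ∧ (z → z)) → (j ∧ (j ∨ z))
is always true.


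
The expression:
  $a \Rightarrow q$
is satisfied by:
  {q: True, a: False}
  {a: False, q: False}
  {a: True, q: True}


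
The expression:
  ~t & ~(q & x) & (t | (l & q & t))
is never true.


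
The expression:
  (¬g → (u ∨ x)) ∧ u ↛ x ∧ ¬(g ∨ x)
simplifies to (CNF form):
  u ∧ ¬g ∧ ¬x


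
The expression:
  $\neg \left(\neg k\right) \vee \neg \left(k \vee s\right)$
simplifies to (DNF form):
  $k \vee \neg s$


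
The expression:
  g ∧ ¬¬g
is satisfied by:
  {g: True}


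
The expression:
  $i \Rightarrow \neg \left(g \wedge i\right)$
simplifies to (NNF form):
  $\neg g \vee \neg i$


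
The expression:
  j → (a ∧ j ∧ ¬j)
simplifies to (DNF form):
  ¬j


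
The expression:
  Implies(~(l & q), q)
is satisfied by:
  {q: True}


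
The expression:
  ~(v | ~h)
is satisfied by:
  {h: True, v: False}


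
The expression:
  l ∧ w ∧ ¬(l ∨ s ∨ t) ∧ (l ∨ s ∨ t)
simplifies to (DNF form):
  False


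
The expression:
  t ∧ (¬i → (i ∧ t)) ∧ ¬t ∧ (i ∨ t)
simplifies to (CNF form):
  False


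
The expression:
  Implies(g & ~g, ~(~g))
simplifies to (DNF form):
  True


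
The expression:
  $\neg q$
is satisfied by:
  {q: False}


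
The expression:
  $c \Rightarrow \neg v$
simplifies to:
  $\neg c \vee \neg v$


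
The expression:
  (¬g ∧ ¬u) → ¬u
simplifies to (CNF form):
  True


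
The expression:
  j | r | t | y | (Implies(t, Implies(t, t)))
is always true.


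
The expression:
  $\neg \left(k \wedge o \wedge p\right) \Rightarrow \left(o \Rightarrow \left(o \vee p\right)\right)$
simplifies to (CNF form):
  $\text{True}$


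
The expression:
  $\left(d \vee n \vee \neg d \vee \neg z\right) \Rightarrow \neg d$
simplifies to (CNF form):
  $\neg d$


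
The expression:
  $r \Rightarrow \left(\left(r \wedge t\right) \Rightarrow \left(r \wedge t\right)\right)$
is always true.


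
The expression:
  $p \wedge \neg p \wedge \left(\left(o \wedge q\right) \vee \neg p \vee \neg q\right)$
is never true.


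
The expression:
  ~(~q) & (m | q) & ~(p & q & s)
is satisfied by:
  {q: True, s: False, p: False}
  {p: True, q: True, s: False}
  {s: True, q: True, p: False}


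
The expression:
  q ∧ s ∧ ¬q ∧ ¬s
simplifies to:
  False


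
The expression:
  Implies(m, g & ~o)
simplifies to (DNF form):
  ~m | (g & ~o)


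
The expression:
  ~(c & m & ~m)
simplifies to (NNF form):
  True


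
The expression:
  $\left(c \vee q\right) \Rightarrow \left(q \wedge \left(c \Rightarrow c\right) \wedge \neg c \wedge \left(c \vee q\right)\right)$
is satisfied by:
  {c: False}


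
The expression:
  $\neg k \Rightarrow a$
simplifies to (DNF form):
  $a \vee k$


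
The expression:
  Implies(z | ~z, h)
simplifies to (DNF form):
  h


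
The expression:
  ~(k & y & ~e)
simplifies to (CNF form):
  e | ~k | ~y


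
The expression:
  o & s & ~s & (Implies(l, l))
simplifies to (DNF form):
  False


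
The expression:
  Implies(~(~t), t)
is always true.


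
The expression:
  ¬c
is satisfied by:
  {c: False}


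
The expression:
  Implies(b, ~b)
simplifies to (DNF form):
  ~b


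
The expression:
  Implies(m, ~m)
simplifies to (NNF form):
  ~m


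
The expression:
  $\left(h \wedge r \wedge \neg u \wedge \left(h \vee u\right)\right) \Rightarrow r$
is always true.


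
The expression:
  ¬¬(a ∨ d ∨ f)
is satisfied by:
  {a: True, d: True, f: True}
  {a: True, d: True, f: False}
  {a: True, f: True, d: False}
  {a: True, f: False, d: False}
  {d: True, f: True, a: False}
  {d: True, f: False, a: False}
  {f: True, d: False, a: False}


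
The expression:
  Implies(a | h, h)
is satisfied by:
  {h: True, a: False}
  {a: False, h: False}
  {a: True, h: True}


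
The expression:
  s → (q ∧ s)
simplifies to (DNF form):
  q ∨ ¬s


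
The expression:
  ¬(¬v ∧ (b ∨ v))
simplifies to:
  v ∨ ¬b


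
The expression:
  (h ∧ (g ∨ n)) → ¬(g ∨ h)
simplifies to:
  (¬g ∧ ¬n) ∨ ¬h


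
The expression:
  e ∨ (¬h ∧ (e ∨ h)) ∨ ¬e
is always true.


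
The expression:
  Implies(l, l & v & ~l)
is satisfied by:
  {l: False}


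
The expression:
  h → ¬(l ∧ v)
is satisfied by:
  {l: False, v: False, h: False}
  {h: True, l: False, v: False}
  {v: True, l: False, h: False}
  {h: True, v: True, l: False}
  {l: True, h: False, v: False}
  {h: True, l: True, v: False}
  {v: True, l: True, h: False}
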